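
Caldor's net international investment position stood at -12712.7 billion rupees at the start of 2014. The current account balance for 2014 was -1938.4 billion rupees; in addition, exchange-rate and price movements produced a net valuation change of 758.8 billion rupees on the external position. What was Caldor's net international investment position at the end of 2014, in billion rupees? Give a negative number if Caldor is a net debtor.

Change in NIIP = current account + net valuation change = -1938.4 + 758.8 = -1179.6
End-of-year NIIP = -12712.7 + (-1179.6) = -13892.3

-13892.3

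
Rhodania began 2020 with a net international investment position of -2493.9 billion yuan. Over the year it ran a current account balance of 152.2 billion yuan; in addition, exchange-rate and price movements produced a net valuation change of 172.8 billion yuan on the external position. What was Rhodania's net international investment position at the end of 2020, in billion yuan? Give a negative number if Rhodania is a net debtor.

Change in NIIP = current account + net valuation change = 152.2 + 172.8 = 325.0
End-of-year NIIP = -2493.9 + 325.0 = -2168.9

-2168.9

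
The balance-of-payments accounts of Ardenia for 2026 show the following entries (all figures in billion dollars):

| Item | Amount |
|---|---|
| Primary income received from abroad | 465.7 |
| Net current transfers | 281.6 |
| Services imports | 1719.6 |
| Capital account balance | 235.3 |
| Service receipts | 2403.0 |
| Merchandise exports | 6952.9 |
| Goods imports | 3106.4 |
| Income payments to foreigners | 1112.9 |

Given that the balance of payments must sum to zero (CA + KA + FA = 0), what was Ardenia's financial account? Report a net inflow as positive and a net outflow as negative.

-4399.6

Goods balance = 6952.9 - 3106.4 = 3846.5
Services balance = 2403.0 - 1719.6 = 683.4
Trade balance (goods + services) = 3846.5 + 683.4 = 4529.9
Net primary income = 465.7 - 1112.9 = -647.2
Net secondary income = 281.6
Current account = 4529.9 + (-647.2) + 281.6 = 4164.3
Financial account = -(4164.3 + 235.3) = -4399.6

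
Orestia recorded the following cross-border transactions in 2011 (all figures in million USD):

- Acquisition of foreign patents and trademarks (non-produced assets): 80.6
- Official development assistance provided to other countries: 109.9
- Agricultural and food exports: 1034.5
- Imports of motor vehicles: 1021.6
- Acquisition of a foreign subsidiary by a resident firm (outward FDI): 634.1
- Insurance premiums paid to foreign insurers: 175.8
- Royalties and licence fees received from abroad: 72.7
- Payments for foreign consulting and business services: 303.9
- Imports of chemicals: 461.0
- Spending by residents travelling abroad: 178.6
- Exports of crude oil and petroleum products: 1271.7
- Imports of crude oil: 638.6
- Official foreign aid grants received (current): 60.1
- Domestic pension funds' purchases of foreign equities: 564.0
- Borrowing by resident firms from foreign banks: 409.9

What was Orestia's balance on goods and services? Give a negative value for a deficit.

Goods: 1271.7 - 638.6 - 1021.6 + 1034.5 - 461.0 = 185.0
Services: -303.9 - 175.8 - 178.6 + 72.7 = -585.6
Trade balance = 185.0 + (-585.6) = -400.6
(Excluded from the trade balance — capital account: acquisition of foreign patents and trademarks (non-produced assets) 80.6; secondary income: official development assistance provided to other countries 109.9, official foreign aid grants received (current) 60.1; financial account: acquisition of a foreign subsidiary by a resident firm (outward FDI) 634.1, domestic pension funds' purchases of foreign equities 564.0, borrowing by resident firms from foreign banks 409.9.)

-400.6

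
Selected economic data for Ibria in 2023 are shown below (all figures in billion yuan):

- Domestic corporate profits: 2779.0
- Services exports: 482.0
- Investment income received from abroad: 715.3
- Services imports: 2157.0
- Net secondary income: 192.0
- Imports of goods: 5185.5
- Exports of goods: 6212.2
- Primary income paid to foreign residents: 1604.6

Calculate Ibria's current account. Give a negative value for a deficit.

-1345.6

Goods balance = 6212.2 - 5185.5 = 1026.7
Services balance = 482.0 - 2157.0 = -1675.0
Trade balance (goods + services) = 1026.7 + (-1675.0) = -648.3
Net primary income = 715.3 - 1604.6 = -889.3
Net secondary income = 192.0
Current account = -648.3 + (-889.3) + 192.0 = -1345.6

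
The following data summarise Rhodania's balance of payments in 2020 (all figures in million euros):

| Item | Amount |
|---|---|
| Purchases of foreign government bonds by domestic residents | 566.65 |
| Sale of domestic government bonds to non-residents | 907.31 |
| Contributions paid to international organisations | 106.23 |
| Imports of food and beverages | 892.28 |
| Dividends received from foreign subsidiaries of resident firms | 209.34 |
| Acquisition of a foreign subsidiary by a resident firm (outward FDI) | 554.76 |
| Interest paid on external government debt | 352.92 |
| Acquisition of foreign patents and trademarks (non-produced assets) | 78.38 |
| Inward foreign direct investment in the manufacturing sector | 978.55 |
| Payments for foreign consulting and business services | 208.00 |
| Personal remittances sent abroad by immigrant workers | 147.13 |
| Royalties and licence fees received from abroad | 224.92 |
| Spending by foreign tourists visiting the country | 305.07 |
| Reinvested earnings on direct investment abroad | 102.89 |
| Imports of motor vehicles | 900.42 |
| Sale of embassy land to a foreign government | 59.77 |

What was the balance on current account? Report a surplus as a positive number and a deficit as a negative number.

-1764.76

Goods: -900.42 - 892.28 = -1792.70
Services: 224.92 + 305.07 - 208.00 = 321.99
Primary income: -352.92 + 102.89 + 209.34 = -40.69
Secondary income: -147.13 - 106.23 = -253.36
Current account = (-1792.70) + 321.99 + (-40.69) + (-253.36) = -1764.76
(Excluded from the current account — financial account: purchases of foreign government bonds by domestic residents 566.65, sale of domestic government bonds to non-residents 907.31, acquisition of a foreign subsidiary by a resident firm (outward FDI) 554.76, inward foreign direct investment in the manufacturing sector 978.55; capital account: acquisition of foreign patents and trademarks (non-produced assets) 78.38, sale of embassy land to a foreign government 59.77.)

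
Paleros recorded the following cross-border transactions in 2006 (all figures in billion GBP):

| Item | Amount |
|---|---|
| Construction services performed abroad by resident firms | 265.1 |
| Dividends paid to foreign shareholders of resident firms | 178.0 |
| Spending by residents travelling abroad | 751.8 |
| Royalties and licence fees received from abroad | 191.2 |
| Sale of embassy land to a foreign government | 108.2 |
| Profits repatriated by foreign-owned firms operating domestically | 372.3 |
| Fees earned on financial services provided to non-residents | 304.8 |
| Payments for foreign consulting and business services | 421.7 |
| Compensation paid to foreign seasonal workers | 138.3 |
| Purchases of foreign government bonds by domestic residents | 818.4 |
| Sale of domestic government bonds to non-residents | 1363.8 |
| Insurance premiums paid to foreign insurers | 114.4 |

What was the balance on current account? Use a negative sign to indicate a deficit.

-1215.4

Services: -751.8 + 265.1 - 114.4 - 421.7 + 191.2 + 304.8 = -526.8
Primary income: -138.3 - 372.3 - 178.0 = -688.6
Current account = (-526.8) + (-688.6) = -1215.4
(Excluded from the current account — capital account: sale of embassy land to a foreign government 108.2; financial account: purchases of foreign government bonds by domestic residents 818.4, sale of domestic government bonds to non-residents 1363.8.)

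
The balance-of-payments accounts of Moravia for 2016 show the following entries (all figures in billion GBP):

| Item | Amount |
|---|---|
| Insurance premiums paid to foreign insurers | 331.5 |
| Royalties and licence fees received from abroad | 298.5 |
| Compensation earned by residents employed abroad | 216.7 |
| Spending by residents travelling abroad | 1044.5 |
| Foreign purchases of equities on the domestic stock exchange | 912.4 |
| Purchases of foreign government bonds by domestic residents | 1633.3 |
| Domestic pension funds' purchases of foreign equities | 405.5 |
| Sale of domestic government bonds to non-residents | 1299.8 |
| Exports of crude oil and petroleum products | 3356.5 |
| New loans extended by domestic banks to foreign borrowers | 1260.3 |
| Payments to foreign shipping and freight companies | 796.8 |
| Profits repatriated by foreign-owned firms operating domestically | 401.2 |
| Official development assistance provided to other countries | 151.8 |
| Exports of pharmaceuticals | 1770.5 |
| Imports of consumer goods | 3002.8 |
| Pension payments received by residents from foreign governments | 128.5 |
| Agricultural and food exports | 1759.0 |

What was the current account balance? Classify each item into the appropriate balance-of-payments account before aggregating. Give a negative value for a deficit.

Goods: -3002.8 + 1759.0 + 3356.5 + 1770.5 = 3883.2
Services: -331.5 + 298.5 - 796.8 - 1044.5 = -1874.3
Primary income: 216.7 - 401.2 = -184.5
Secondary income: -151.8 + 128.5 = -23.3
Current account = 3883.2 + (-1874.3) + (-184.5) + (-23.3) = 1801.1
(Excluded from the current account — financial account: foreign purchases of equities on the domestic stock exchange 912.4, purchases of foreign government bonds by domestic residents 1633.3, domestic pension funds' purchases of foreign equities 405.5, sale of domestic government bonds to non-residents 1299.8, new loans extended by domestic banks to foreign borrowers 1260.3.)

1801.1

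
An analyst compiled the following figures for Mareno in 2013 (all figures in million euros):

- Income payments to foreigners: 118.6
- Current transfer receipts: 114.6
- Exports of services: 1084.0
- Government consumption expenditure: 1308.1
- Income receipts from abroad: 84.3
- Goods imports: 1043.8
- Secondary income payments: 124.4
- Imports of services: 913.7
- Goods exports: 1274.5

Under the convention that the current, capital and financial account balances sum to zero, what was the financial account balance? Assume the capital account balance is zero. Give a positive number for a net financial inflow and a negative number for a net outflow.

-356.9

Goods balance = 1274.5 - 1043.8 = 230.7
Services balance = 1084.0 - 913.7 = 170.3
Trade balance (goods + services) = 230.7 + 170.3 = 401.0
Net primary income = 84.3 - 118.6 = -34.3
Net secondary income = 114.6 - 124.4 = -9.8
Current account = 401.0 + (-34.3) + (-9.8) = 356.9
Financial account = -(356.9) = -356.9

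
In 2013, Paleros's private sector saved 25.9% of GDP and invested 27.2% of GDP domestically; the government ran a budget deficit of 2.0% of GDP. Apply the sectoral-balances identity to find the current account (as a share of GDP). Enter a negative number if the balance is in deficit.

By the sectoral-balances identity, CA = (S_private - I) + (T - G).
Private balance = 25.9 - 27.2 = -1.3
Government balance (T - G) = -2.0
CA = -1.3 + (-2.0) = -3.3

-3.3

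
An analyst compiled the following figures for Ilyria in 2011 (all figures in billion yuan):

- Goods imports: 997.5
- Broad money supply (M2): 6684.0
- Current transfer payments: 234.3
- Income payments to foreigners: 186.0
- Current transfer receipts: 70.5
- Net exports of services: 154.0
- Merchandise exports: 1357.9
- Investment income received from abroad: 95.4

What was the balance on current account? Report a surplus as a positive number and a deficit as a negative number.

Goods balance = 1357.9 - 997.5 = 360.4
Services balance = 154.0
Trade balance (goods + services) = 360.4 + 154.0 = 514.4
Net primary income = 95.4 - 186.0 = -90.6
Net secondary income = 70.5 - 234.3 = -163.8
Current account = 514.4 + (-90.6) + (-163.8) = 260.0

260.0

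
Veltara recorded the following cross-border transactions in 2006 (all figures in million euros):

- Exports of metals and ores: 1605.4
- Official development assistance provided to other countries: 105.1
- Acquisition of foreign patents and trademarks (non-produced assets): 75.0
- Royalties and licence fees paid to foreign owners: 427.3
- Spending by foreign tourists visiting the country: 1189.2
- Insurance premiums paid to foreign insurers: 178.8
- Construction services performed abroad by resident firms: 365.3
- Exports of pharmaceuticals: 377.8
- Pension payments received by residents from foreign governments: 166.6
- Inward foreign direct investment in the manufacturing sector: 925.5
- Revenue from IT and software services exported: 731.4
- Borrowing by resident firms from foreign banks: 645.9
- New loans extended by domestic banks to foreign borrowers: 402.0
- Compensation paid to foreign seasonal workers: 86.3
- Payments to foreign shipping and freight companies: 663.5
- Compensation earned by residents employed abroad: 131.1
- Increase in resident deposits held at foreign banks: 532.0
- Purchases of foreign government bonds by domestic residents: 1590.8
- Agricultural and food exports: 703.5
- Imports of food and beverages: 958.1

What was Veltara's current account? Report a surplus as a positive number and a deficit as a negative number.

Goods: 377.8 + 1605.4 + 703.5 - 958.1 = 1728.6
Services: 731.4 + 1189.2 - 178.8 - 663.5 - 427.3 + 365.3 = 1016.3
Primary income: 131.1 - 86.3 = 44.8
Secondary income: -105.1 + 166.6 = 61.5
Current account = 1728.6 + 1016.3 + 44.8 + 61.5 = 2851.2
(Excluded from the current account — capital account: acquisition of foreign patents and trademarks (non-produced assets) 75.0; financial account: inward foreign direct investment in the manufacturing sector 925.5, borrowing by resident firms from foreign banks 645.9, new loans extended by domestic banks to foreign borrowers 402.0, increase in resident deposits held at foreign banks 532.0, purchases of foreign government bonds by domestic residents 1590.8.)

2851.2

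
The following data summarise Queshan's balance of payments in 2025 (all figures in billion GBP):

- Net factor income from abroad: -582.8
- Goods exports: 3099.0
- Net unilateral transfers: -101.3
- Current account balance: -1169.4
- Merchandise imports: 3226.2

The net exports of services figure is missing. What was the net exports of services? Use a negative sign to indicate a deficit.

-358.1

Current account = goods balance + services balance + net primary income + net secondary income
Sum of the known components = -811.3
Net exports of services = CA - (known components) = -1169.4 - (-811.3) = -358.1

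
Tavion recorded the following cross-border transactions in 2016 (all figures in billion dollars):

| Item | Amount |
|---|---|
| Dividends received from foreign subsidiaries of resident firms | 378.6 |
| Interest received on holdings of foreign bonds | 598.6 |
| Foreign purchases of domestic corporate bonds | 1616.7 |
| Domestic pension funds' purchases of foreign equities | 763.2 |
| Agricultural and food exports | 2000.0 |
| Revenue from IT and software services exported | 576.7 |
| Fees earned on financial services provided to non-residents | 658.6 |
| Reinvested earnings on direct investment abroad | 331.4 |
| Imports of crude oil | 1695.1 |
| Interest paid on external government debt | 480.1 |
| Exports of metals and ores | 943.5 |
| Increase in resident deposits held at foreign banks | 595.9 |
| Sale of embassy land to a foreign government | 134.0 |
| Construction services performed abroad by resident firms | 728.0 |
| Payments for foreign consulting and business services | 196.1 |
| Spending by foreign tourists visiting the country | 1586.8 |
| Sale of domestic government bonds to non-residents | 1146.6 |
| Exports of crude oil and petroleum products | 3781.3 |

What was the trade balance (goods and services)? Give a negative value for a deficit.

Goods: 2000.0 + 3781.3 + 943.5 - 1695.1 = 5029.7
Services: 576.7 + 728.0 + 658.6 - 196.1 + 1586.8 = 3354.0
Trade balance = 5029.7 + 3354.0 = 8383.7
(Excluded from the trade balance — primary income: dividends received from foreign subsidiaries of resident firms 378.6, interest received on holdings of foreign bonds 598.6, reinvested earnings on direct investment abroad 331.4, interest paid on external government debt 480.1; financial account: foreign purchases of domestic corporate bonds 1616.7, domestic pension funds' purchases of foreign equities 763.2, increase in resident deposits held at foreign banks 595.9, sale of domestic government bonds to non-residents 1146.6; capital account: sale of embassy land to a foreign government 134.0.)

8383.7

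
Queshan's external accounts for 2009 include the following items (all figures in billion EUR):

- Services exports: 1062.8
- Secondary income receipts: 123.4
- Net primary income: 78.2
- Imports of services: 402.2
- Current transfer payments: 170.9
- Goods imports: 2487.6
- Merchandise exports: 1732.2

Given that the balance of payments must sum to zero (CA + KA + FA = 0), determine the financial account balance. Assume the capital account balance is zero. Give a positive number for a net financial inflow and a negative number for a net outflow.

Goods balance = 1732.2 - 2487.6 = -755.4
Services balance = 1062.8 - 402.2 = 660.6
Trade balance (goods + services) = -755.4 + 660.6 = -94.8
Net primary income = 78.2
Net secondary income = 123.4 - 170.9 = -47.5
Current account = -94.8 + 78.2 + (-47.5) = -64.1
Financial account = -(-64.1) = 64.1

64.1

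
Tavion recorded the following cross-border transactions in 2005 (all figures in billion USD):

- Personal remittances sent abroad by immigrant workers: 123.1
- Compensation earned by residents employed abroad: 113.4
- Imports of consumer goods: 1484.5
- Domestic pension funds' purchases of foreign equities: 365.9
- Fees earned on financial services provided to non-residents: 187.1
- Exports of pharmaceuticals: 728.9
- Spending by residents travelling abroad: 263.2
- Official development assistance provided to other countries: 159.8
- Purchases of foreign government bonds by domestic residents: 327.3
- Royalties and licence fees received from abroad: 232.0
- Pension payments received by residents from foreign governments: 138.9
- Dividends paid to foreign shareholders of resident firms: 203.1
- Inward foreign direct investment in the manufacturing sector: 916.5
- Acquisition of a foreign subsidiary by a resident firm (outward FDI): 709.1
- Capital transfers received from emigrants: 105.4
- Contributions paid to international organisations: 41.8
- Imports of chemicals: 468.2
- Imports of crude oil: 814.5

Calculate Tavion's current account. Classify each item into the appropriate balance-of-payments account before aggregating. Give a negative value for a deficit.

Goods: -814.5 - 468.2 + 728.9 - 1484.5 = -2038.3
Services: -263.2 + 232.0 + 187.1 = 155.9
Primary income: 113.4 - 203.1 = -89.7
Secondary income: -123.1 - 41.8 - 159.8 + 138.9 = -185.8
Current account = (-2038.3) + 155.9 + (-89.7) + (-185.8) = -2157.9
(Excluded from the current account — financial account: domestic pension funds' purchases of foreign equities 365.9, purchases of foreign government bonds by domestic residents 327.3, inward foreign direct investment in the manufacturing sector 916.5, acquisition of a foreign subsidiary by a resident firm (outward FDI) 709.1; capital account: capital transfers received from emigrants 105.4.)

-2157.9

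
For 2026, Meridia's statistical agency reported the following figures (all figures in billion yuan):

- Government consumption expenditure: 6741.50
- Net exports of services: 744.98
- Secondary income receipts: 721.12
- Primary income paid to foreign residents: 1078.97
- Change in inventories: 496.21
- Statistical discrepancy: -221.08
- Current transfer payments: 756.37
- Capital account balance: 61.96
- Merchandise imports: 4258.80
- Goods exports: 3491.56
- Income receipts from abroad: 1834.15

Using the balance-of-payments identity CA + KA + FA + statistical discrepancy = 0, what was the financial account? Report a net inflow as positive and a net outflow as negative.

Goods balance = 3491.56 - 4258.80 = -767.24
Services balance = 744.98
Trade balance (goods + services) = -767.24 + 744.98 = -22.26
Net primary income = 1834.15 - 1078.97 = 755.18
Net secondary income = 721.12 - 756.37 = -35.25
Current account = -22.26 + 755.18 + (-35.25) = 697.67
Financial account = -(697.67 + 61.96 + (-221.08)) = -538.55

-538.55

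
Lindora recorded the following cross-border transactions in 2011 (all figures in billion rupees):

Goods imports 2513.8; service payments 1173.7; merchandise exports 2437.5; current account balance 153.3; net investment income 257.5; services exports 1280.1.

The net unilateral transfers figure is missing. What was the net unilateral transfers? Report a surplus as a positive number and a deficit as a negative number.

-134.3

Current account = goods balance + services balance + net primary income + net secondary income
Sum of the known components = 287.6
Net unilateral transfers = CA - (known components) = 153.3 - 287.6 = -134.3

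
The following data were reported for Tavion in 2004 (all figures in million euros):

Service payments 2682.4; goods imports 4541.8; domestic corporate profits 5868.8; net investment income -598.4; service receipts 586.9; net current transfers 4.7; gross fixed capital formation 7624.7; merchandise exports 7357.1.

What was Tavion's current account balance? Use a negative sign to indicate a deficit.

Goods balance = 7357.1 - 4541.8 = 2815.3
Services balance = 586.9 - 2682.4 = -2095.5
Trade balance (goods + services) = 2815.3 + (-2095.5) = 719.8
Net primary income = -598.4
Net secondary income = 4.7
Current account = 719.8 + (-598.4) + 4.7 = 126.1

126.1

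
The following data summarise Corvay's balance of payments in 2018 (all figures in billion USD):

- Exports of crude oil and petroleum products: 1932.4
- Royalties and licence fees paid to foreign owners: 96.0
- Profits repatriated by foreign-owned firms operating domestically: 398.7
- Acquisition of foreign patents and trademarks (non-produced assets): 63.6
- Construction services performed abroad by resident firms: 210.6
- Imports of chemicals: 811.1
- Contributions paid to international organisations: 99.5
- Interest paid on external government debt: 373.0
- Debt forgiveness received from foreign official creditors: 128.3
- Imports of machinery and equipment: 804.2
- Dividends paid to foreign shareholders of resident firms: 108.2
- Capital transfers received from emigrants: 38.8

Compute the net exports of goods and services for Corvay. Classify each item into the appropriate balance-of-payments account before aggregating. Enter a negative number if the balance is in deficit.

Goods: -811.1 - 804.2 + 1932.4 = 317.1
Services: 210.6 - 96.0 = 114.6
Trade balance = 317.1 + 114.6 = 431.7
(Excluded from the trade balance — primary income: profits repatriated by foreign-owned firms operating domestically 398.7, interest paid on external government debt 373.0, dividends paid to foreign shareholders of resident firms 108.2; capital account: acquisition of foreign patents and trademarks (non-produced assets) 63.6, debt forgiveness received from foreign official creditors 128.3, capital transfers received from emigrants 38.8; secondary income: contributions paid to international organisations 99.5.)

431.7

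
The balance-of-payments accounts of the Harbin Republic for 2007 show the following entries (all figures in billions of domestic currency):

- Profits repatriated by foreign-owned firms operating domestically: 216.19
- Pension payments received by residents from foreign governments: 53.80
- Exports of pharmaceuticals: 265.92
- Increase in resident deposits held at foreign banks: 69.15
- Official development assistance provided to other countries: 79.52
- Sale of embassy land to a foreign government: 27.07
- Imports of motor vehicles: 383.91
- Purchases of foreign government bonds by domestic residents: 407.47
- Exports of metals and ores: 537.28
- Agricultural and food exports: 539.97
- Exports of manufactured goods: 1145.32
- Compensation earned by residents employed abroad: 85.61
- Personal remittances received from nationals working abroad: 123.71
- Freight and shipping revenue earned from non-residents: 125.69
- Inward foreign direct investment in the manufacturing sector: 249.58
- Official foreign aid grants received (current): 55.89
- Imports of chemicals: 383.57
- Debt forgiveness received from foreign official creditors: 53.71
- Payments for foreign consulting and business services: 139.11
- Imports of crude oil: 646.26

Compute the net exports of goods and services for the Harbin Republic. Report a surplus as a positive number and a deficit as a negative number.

Goods: -646.26 - 383.91 + 1145.32 + 537.28 + 539.97 - 383.57 + 265.92 = 1074.75
Services: 125.69 - 139.11 = -13.42
Trade balance = 1074.75 + (-13.42) = 1061.33
(Excluded from the trade balance — primary income: profits repatriated by foreign-owned firms operating domestically 216.19, compensation earned by residents employed abroad 85.61; secondary income: pension payments received by residents from foreign governments 53.80, official development assistance provided to other countries 79.52, personal remittances received from nationals working abroad 123.71, official foreign aid grants received (current) 55.89; financial account: increase in resident deposits held at foreign banks 69.15, purchases of foreign government bonds by domestic residents 407.47, inward foreign direct investment in the manufacturing sector 249.58; capital account: sale of embassy land to a foreign government 27.07, debt forgiveness received from foreign official creditors 53.71.)

1061.33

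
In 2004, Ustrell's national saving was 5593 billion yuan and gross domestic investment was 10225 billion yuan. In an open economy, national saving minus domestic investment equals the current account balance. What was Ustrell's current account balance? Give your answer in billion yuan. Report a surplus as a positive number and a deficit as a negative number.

-4632

S - I = CA (net lending to the rest of the world).
CA = S - I = 5593 - 10225 = -4632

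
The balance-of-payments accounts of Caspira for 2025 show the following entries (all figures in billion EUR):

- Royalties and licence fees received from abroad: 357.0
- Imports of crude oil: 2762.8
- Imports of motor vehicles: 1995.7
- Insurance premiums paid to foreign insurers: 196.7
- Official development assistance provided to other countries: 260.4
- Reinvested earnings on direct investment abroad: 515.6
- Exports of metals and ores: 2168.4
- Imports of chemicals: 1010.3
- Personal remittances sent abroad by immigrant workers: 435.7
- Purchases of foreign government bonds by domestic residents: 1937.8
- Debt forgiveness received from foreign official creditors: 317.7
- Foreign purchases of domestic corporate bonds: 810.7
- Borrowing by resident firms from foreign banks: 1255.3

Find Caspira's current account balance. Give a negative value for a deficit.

Goods: -1995.7 - 2762.8 - 1010.3 + 2168.4 = -3600.4
Services: 357.0 - 196.7 = 160.3
Primary income: 515.6
Secondary income: -260.4 - 435.7 = -696.1
Current account = (-3600.4) + 160.3 + 515.6 + (-696.1) = -3620.6
(Excluded from the current account — financial account: purchases of foreign government bonds by domestic residents 1937.8, foreign purchases of domestic corporate bonds 810.7, borrowing by resident firms from foreign banks 1255.3; capital account: debt forgiveness received from foreign official creditors 317.7.)

-3620.6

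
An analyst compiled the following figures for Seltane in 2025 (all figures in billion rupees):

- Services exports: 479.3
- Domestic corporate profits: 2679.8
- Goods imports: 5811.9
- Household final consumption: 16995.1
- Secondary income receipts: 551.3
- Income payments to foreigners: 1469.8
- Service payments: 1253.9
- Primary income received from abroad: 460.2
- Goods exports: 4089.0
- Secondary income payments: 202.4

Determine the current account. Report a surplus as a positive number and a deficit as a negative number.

-3158.2

Goods balance = 4089.0 - 5811.9 = -1722.9
Services balance = 479.3 - 1253.9 = -774.6
Trade balance (goods + services) = -1722.9 + (-774.6) = -2497.5
Net primary income = 460.2 - 1469.8 = -1009.6
Net secondary income = 551.3 - 202.4 = 348.9
Current account = -2497.5 + (-1009.6) + 348.9 = -3158.2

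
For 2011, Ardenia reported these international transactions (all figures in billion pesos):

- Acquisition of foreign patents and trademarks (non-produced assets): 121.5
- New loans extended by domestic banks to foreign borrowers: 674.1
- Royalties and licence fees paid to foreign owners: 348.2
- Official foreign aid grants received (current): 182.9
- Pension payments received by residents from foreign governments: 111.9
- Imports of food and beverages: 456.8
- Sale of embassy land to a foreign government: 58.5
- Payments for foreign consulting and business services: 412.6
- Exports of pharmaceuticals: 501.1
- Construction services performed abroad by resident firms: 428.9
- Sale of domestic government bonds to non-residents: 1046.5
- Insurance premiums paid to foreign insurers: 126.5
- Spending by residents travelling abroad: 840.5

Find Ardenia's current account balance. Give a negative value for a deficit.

-959.8

Goods: -456.8 + 501.1 = 44.3
Services: -348.2 + 428.9 - 412.6 - 840.5 - 126.5 = -1298.9
Secondary income: 182.9 + 111.9 = 294.8
Current account = 44.3 + (-1298.9) + 294.8 = -959.8
(Excluded from the current account — capital account: acquisition of foreign patents and trademarks (non-produced assets) 121.5, sale of embassy land to a foreign government 58.5; financial account: new loans extended by domestic banks to foreign borrowers 674.1, sale of domestic government bonds to non-residents 1046.5.)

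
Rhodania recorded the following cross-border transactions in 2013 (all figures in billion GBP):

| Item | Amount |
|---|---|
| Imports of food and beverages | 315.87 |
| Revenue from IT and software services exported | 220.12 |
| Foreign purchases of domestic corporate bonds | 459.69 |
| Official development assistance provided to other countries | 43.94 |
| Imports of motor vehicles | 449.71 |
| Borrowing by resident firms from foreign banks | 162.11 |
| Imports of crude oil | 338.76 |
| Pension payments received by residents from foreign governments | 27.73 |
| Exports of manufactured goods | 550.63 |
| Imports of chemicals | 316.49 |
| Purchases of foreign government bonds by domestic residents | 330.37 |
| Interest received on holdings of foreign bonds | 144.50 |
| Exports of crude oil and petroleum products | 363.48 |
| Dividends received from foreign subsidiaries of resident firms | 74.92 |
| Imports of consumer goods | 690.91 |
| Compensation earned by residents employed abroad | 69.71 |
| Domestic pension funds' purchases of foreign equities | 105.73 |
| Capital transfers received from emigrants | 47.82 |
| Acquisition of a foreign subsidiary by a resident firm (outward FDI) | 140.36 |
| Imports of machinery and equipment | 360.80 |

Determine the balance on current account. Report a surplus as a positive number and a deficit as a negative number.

Goods: -360.80 - 449.71 - 316.49 - 315.87 - 338.76 - 690.91 + 363.48 + 550.63 = -1558.43
Services: 220.12
Primary income: 144.50 + 69.71 + 74.92 = 289.13
Secondary income: 27.73 - 43.94 = -16.21
Current account = (-1558.43) + 220.12 + 289.13 + (-16.21) = -1065.39
(Excluded from the current account — financial account: foreign purchases of domestic corporate bonds 459.69, borrowing by resident firms from foreign banks 162.11, purchases of foreign government bonds by domestic residents 330.37, domestic pension funds' purchases of foreign equities 105.73, acquisition of a foreign subsidiary by a resident firm (outward FDI) 140.36; capital account: capital transfers received from emigrants 47.82.)

-1065.39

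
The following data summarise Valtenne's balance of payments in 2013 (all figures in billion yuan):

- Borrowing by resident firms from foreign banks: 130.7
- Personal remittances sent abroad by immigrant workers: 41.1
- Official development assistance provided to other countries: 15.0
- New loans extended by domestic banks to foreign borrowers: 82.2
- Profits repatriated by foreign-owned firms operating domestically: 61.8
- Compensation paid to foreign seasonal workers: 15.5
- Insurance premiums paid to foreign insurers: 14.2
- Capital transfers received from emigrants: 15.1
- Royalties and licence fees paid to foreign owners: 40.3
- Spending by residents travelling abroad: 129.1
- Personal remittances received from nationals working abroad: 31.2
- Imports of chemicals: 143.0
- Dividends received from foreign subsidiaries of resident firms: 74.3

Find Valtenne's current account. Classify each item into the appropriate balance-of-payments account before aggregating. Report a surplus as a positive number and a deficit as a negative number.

Goods: -143.0
Services: -14.2 - 129.1 - 40.3 = -183.6
Primary income: 74.3 - 61.8 - 15.5 = -3.0
Secondary income: 31.2 - 41.1 - 15.0 = -24.9
Current account = (-143.0) + (-183.6) + (-3.0) + (-24.9) = -354.5
(Excluded from the current account — financial account: borrowing by resident firms from foreign banks 130.7, new loans extended by domestic banks to foreign borrowers 82.2; capital account: capital transfers received from emigrants 15.1.)

-354.5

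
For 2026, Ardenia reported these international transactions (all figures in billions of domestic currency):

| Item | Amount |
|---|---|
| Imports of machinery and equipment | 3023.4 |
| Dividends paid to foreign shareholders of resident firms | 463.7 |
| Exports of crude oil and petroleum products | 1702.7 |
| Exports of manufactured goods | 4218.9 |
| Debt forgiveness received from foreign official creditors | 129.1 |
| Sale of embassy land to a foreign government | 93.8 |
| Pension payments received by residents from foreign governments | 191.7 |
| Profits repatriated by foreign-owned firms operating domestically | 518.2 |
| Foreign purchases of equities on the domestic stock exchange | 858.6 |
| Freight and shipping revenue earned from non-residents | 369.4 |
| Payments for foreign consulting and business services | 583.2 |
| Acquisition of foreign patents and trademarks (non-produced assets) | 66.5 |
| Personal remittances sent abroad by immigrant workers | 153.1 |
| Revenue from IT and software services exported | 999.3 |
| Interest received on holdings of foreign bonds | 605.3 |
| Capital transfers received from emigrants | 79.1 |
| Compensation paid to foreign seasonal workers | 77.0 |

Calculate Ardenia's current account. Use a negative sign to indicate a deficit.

3268.7

Goods: 1702.7 + 4218.9 - 3023.4 = 2898.2
Services: 999.3 - 583.2 + 369.4 = 785.5
Primary income: -463.7 - 77.0 - 518.2 + 605.3 = -453.6
Secondary income: 191.7 - 153.1 = 38.6
Current account = 2898.2 + 785.5 + (-453.6) + 38.6 = 3268.7
(Excluded from the current account — capital account: debt forgiveness received from foreign official creditors 129.1, sale of embassy land to a foreign government 93.8, acquisition of foreign patents and trademarks (non-produced assets) 66.5, capital transfers received from emigrants 79.1; financial account: foreign purchases of equities on the domestic stock exchange 858.6.)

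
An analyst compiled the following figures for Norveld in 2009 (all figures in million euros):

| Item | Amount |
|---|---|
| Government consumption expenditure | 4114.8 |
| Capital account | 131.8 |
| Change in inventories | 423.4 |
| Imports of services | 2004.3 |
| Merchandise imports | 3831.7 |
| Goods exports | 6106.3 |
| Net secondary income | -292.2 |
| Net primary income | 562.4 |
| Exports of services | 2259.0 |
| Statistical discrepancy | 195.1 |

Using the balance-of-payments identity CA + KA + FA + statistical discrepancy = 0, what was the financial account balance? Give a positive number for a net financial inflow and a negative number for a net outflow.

Goods balance = 6106.3 - 3831.7 = 2274.6
Services balance = 2259.0 - 2004.3 = 254.7
Trade balance (goods + services) = 2274.6 + 254.7 = 2529.3
Net primary income = 562.4
Net secondary income = -292.2
Current account = 2529.3 + 562.4 + (-292.2) = 2799.5
Financial account = -(2799.5 + 131.8 + 195.1) = -3126.4

-3126.4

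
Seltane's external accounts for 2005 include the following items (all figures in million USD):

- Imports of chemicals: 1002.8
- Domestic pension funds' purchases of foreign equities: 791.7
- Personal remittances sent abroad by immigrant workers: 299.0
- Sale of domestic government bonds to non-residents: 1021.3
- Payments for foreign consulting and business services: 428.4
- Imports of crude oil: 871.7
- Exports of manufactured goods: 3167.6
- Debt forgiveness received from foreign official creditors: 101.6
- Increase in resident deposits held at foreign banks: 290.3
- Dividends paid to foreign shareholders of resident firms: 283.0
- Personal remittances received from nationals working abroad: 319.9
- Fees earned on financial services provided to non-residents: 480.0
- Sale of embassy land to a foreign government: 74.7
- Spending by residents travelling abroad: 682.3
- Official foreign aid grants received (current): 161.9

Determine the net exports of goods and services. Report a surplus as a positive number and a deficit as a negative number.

662.4

Goods: -1002.8 + 3167.6 - 871.7 = 1293.1
Services: 480.0 - 682.3 - 428.4 = -630.7
Trade balance = 1293.1 + (-630.7) = 662.4
(Excluded from the trade balance — financial account: domestic pension funds' purchases of foreign equities 791.7, sale of domestic government bonds to non-residents 1021.3, increase in resident deposits held at foreign banks 290.3; secondary income: personal remittances sent abroad by immigrant workers 299.0, personal remittances received from nationals working abroad 319.9, official foreign aid grants received (current) 161.9; capital account: debt forgiveness received from foreign official creditors 101.6, sale of embassy land to a foreign government 74.7; primary income: dividends paid to foreign shareholders of resident firms 283.0.)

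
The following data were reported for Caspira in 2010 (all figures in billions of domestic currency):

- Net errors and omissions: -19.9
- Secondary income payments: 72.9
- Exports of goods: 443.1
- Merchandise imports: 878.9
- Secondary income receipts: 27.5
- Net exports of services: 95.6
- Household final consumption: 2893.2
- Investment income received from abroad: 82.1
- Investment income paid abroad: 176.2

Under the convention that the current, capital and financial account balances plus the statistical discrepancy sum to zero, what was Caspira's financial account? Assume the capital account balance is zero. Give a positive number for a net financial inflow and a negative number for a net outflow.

Goods balance = 443.1 - 878.9 = -435.8
Services balance = 95.6
Trade balance (goods + services) = -435.8 + 95.6 = -340.2
Net primary income = 82.1 - 176.2 = -94.1
Net secondary income = 27.5 - 72.9 = -45.4
Current account = -340.2 + (-94.1) + (-45.4) = -479.7
Financial account = -(-479.7 + (-19.9)) = 499.6

499.6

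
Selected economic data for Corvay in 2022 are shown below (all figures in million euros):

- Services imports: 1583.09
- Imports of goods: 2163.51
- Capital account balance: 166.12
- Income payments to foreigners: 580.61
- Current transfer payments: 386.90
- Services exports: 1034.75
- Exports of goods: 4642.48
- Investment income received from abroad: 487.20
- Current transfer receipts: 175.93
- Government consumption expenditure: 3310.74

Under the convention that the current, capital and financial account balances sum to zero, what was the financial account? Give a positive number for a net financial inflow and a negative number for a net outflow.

-1792.37

Goods balance = 4642.48 - 2163.51 = 2478.97
Services balance = 1034.75 - 1583.09 = -548.34
Trade balance (goods + services) = 2478.97 + (-548.34) = 1930.63
Net primary income = 487.20 - 580.61 = -93.41
Net secondary income = 175.93 - 386.90 = -210.97
Current account = 1930.63 + (-93.41) + (-210.97) = 1626.25
Financial account = -(1626.25 + 166.12) = -1792.37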